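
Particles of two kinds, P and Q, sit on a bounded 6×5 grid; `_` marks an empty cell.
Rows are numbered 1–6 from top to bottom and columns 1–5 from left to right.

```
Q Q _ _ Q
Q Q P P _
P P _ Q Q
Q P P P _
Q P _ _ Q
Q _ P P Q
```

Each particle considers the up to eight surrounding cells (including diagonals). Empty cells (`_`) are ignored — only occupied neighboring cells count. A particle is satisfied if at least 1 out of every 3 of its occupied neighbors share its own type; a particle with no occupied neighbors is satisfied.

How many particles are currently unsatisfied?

(1,1)Q 3/3 satisfied
(1,2)Q 3/4 satisfied
(1,5)Q 0/1 not
(2,1)Q 3/5 satisfied
(2,2)Q 3/6 satisfied
(2,3)P 2/5 satisfied
(2,4)P 1/4 not
(3,1)P 2/5 satisfied
(3,2)P 4/7 satisfied
(3,4)Q 1/5 not
(3,5)Q 1/3 satisfied
(4,1)Q 1/5 not
(4,2)P 4/6 satisfied
(4,3)P 4/5 satisfied
(4,4)P 1/4 not
(5,1)Q 2/4 satisfied
(5,2)P 3/6 satisfied
(5,5)Q 1/3 satisfied
(6,1)Q 1/2 satisfied
(6,3)P 2/2 satisfied
(6,4)P 1/3 satisfied
(6,5)Q 1/2 satisfied
Unsatisfied: (1,5), (2,4), (3,4), (4,1), (4,4) — 5 in total.

5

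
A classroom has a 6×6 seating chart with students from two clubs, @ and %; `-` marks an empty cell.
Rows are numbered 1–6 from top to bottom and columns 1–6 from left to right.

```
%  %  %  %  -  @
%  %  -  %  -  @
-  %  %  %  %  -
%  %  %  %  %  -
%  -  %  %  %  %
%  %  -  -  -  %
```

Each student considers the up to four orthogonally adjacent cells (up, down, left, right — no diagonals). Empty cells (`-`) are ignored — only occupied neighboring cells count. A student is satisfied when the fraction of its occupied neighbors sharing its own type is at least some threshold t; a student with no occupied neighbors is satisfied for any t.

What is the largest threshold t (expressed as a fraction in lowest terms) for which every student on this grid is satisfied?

1/1

Row 1: (1,1)% 2/2 · (1,2)% 3/3 · (1,3)% 2/2 · (1,4)% 2/2 · (1,6)@ 1/1
Row 2: (2,1)% 2/2 · (2,2)% 3/3 · (2,4)% 2/2 · (2,6)@ 1/1
Row 3: (3,2)% 3/3 · (3,3)% 3/3 · (3,4)% 4/4 · (3,5)% 2/2
Row 4: (4,1)% 2/2 · (4,2)% 3/3 · (4,3)% 4/4 · (4,4)% 4/4 · (4,5)% 3/3
Row 5: (5,1)% 2/2 · (5,3)% 2/2 · (5,4)% 3/3 · (5,5)% 3/3 · (5,6)% 2/2
Row 6: (6,1)% 2/2 · (6,2)% 1/1 · (6,6)% 1/1
The smallest same-type fraction is 2/2 at (1,1), which reduces to 1/1. Any threshold above that leaves this student unsatisfied.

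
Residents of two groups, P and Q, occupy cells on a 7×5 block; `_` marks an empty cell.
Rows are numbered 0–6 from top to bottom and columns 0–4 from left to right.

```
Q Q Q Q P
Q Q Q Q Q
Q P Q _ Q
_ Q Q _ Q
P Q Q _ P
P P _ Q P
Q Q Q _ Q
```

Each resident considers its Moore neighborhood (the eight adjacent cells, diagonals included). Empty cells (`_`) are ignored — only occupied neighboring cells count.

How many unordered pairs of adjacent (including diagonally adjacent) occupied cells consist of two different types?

24

Scan each occupied cell's neighbors to the right and below (and the two forward diagonals) so each pair is counted once.
Row 0: Q(0,0)–Q(0,1)= Q(0,0)–Q(1,0)= Q(0,0)–Q(1,1)= Q(0,1)–Q(0,2)= Q(0,1)–Q(1,1)= Q(0,1)–Q(1,2)= Q(0,1)–Q(1,0)= Q(0,2)–Q(0,3)= Q(0,2)–Q(1,2)= Q(0,2)–Q(1,3)= Q(0,2)–Q(1,1)= Q(0,3)–P(0,4)≠ Q(0,3)–Q(1,3)= Q(0,3)–Q(1,4)= Q(0,3)–Q(1,2)= P(0,4)–Q(1,4)≠ P(0,4)–Q(1,3)≠  → 3/17 unlike.
Row 1: Q(1,0)–Q(1,1)= Q(1,0)–Q(2,0)= Q(1,0)–P(2,1)≠ Q(1,1)–Q(1,2)= Q(1,1)–P(2,1)≠ Q(1,1)–Q(2,2)= Q(1,1)–Q(2,0)= Q(1,2)–Q(1,3)= Q(1,2)–Q(2,2)= Q(1,2)–P(2,1)≠ Q(1,3)–Q(1,4)= Q(1,3)–Q(2,4)= Q(1,3)–Q(2,2)= Q(1,4)–Q(2,4)=  → 3/14 unlike.
Row 2: Q(2,0)–P(2,1)≠ Q(2,0)–Q(3,1)= P(2,1)–Q(2,2)≠ P(2,1)–Q(3,1)≠ P(2,1)–Q(3,2)≠ Q(2,2)–Q(3,2)= Q(2,2)–Q(3,1)= Q(2,4)–Q(3,4)=  → 4/8 unlike.
Row 3: Q(3,1)–Q(3,2)= Q(3,1)–Q(4,1)= Q(3,1)–Q(4,2)= Q(3,1)–P(4,0)≠ Q(3,2)–Q(4,2)= Q(3,2)–Q(4,1)= Q(3,4)–P(4,4)≠  → 2/7 unlike.
Row 4: P(4,0)–Q(4,1)≠ P(4,0)–P(5,0)= P(4,0)–P(5,1)= Q(4,1)–Q(4,2)= Q(4,1)–P(5,1)≠ Q(4,1)–P(5,0)≠ Q(4,2)–Q(5,3)= Q(4,2)–P(5,1)≠ P(4,4)–P(5,4)= P(4,4)–Q(5,3)≠  → 5/10 unlike.
Row 5: P(5,0)–P(5,1)= P(5,0)–Q(6,0)≠ P(5,0)–Q(6,1)≠ P(5,1)–Q(6,1)≠ P(5,1)–Q(6,2)≠ P(5,1)–Q(6,0)≠ Q(5,3)–P(5,4)≠ Q(5,3)–Q(6,4)= Q(5,3)–Q(6,2)= P(5,4)–Q(6,4)≠  → 7/10 unlike.
Row 6: Q(6,0)–Q(6,1)= Q(6,1)–Q(6,2)=  → 0/2 unlike.
Total adjacent occupied pairs: 68; unlike-type pairs: 24.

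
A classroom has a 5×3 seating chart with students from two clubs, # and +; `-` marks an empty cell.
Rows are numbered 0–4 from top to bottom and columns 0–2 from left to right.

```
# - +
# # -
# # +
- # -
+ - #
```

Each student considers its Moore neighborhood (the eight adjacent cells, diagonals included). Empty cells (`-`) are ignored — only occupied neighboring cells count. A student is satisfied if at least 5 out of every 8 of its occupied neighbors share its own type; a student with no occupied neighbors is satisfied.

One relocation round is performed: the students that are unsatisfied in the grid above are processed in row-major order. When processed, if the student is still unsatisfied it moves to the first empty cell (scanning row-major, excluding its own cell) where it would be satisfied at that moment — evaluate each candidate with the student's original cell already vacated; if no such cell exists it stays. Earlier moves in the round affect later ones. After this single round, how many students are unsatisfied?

Initially unsatisfied (in order): (0,2), (2,2), (3,1), (4,0).
  (0,2): no empty cell satisfies it; stays.
  (2,2): no empty cell satisfies it; stays.
  (3,1) → (0,1).
  (4,0): now satisfied by earlier moves; stays.
Resulting grid:
# # +
# # -
# # +
- - -
+ - #
Unsatisfied now: (0,2), (2,2).

2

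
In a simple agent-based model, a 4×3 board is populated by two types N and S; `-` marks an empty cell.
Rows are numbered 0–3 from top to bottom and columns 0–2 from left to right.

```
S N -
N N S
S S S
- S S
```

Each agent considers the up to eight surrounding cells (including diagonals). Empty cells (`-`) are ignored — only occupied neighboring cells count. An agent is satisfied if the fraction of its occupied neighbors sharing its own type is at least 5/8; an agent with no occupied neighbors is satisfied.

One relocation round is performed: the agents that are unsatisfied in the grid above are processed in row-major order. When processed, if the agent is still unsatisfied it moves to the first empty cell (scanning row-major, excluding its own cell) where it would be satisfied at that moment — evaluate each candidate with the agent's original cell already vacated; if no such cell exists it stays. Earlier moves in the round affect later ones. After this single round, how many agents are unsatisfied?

Initially unsatisfied (in order): (0,0), (0,1), (1,0), (1,1), (1,2), (2,0).
  (0,0) → (3,0).
  (0,1): now satisfied by earlier moves; stays.
  (1,0) → (0,0).
  (1,1): no empty cell satisfies it; stays.
  (1,2): no empty cell satisfies it; stays.
  (2,0): now satisfied by earlier moves; stays.
Resulting grid:
N N -
- N S
S S S
S S S
Unsatisfied now: (1,1), (1,2).

2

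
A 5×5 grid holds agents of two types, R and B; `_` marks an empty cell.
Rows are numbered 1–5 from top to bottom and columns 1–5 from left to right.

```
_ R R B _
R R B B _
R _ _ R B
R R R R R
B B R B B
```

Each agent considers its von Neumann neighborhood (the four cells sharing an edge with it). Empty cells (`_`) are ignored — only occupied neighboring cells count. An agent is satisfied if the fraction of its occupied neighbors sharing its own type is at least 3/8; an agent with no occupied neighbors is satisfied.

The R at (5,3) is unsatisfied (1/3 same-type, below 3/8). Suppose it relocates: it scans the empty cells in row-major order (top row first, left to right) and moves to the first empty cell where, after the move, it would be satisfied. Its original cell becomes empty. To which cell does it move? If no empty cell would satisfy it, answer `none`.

Vacating (5,3). Empty cells in order:
  (1,1): 2/2 same-type → satisfied — stop here.

(1,1)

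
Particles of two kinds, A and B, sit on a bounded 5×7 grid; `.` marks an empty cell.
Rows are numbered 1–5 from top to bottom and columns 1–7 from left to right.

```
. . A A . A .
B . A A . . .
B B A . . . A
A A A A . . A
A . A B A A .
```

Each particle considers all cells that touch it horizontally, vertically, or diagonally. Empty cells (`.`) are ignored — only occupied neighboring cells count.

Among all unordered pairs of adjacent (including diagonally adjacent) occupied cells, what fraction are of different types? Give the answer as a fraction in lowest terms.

Scan each occupied cell's neighbors to the right and below (and the two forward diagonals) so each pair is counted once.
From row 1: 0 unlike of 5 pairs (running 0/5).
From row 2: 1 unlike of 6 pairs (running 1/11).
From row 3: 6 unlike of 11 pairs (running 7/22).
From row 4: 2 unlike of 12 pairs (running 9/34).
From row 5: 2 unlike of 3 pairs (running 11/37).
Total adjacent occupied pairs: 37; unlike-type pairs: 11.
11/37 is already in lowest terms.

11/37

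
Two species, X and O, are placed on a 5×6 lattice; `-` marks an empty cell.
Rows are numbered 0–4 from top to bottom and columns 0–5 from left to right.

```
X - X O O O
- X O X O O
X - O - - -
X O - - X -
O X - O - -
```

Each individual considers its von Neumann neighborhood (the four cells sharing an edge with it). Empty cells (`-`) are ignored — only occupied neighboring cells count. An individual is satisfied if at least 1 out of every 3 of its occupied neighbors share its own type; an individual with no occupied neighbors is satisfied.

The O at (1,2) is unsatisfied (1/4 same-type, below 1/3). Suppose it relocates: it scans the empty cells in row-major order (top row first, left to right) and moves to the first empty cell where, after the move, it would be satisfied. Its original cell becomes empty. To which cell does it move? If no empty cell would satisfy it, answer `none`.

(2,1)

Vacating (1,2). Empty cells in order:
  (0,1): 0/3 same-type → still unsatisfied.
  (1,0): 0/3 same-type → still unsatisfied.
  (2,1): 2/4 same-type → satisfied — stop here.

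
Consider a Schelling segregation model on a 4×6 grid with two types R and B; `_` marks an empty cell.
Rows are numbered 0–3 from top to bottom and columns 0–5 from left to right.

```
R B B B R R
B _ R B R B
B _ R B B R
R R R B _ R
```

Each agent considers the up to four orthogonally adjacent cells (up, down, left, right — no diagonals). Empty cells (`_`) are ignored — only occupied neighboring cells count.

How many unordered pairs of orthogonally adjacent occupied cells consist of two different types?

Scan each occupied cell's neighbors to the right and below so each pair is counted once.
Row 0: R(0,0)–B(0,1)≠ R(0,0)–B(1,0)≠ B(0,1)–B(0,2)= B(0,2)–B(0,3)= B(0,2)–R(1,2)≠ B(0,3)–R(0,4)≠ B(0,3)–B(1,3)= R(0,4)–R(0,5)= R(0,4)–R(1,4)= R(0,5)–B(1,5)≠  → 5/10 unlike.
Row 1: B(1,0)–B(2,0)= R(1,2)–B(1,3)≠ R(1,2)–R(2,2)= B(1,3)–R(1,4)≠ B(1,3)–B(2,3)= R(1,4)–B(1,5)≠ R(1,4)–B(2,4)≠ B(1,5)–R(2,5)≠  → 5/8 unlike.
Row 2: B(2,0)–R(3,0)≠ R(2,2)–B(2,3)≠ R(2,2)–R(3,2)= B(2,3)–B(2,4)= B(2,3)–B(3,3)= B(2,4)–R(2,5)≠ R(2,5)–R(3,5)=  → 3/7 unlike.
Row 3: R(3,0)–R(3,1)= R(3,1)–R(3,2)= R(3,2)–B(3,3)≠  → 1/3 unlike.
Total adjacent occupied pairs: 28; unlike-type pairs: 14.

14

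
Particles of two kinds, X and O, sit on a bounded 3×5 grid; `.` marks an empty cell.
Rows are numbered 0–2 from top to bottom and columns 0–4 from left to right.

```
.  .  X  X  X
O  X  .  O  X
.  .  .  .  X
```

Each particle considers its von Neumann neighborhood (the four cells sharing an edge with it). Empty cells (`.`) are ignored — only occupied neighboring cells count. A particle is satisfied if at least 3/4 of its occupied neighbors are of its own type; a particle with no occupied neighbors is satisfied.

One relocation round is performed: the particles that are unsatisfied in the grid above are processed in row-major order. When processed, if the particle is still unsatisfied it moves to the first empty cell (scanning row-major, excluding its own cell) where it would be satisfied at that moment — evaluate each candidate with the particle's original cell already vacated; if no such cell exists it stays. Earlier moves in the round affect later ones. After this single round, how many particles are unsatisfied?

Initially unsatisfied (in order): (0,3), (1,0), (1,1), (1,3), (1,4).
  (0,3) → (0,1).
  (1,0) → (2,0).
  (1,1): now satisfied by earlier moves; stays.
  (1,3) → (2,2).
  (1,4): now satisfied by earlier moves; stays.
Resulting grid:
. X X . X
. X . . X
O . O . X
All satisfied now.

0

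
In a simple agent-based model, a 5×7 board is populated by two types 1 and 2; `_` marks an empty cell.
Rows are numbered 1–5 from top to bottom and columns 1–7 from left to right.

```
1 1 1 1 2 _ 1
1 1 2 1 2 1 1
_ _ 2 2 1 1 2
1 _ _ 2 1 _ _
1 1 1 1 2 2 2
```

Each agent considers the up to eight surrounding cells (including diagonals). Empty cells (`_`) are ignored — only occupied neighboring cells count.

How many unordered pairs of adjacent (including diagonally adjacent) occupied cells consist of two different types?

Scan each occupied cell's neighbors to the right and below (and the two forward diagonals) so each pair is counted once.
From row 1: 7 unlike of 20 pairs (running 7/20).
From row 2: 11 unlike of 20 pairs (running 18/40).
From row 3: 4 unlike of 10 pairs (running 22/50).
From row 4: 5 unlike of 9 pairs (running 27/59).
From row 5: 1 unlike of 6 pairs (running 28/65).
Total adjacent occupied pairs: 65; unlike-type pairs: 28.

28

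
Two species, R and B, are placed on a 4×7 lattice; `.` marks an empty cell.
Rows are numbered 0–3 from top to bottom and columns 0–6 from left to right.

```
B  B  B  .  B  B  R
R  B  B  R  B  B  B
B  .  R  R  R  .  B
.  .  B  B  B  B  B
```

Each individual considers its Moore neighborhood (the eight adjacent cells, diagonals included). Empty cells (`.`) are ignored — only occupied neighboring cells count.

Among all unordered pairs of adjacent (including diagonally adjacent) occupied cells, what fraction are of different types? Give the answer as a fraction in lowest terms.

5/11

Scan each occupied cell's neighbors to the right and below (and the two forward diagonals) so each pair is counted once.
Row 0: B(0,0)–B(0,1)= B(0,0)–R(1,0)≠ B(0,0)–B(1,1)= B(0,1)–B(0,2)= B(0,1)–B(1,1)= B(0,1)–B(1,2)= B(0,1)–R(1,0)≠ B(0,2)–B(1,2)= B(0,2)–R(1,3)≠ B(0,2)–B(1,1)= B(0,4)–B(0,5)= B(0,4)–B(1,4)= B(0,4)–B(1,5)= B(0,4)–R(1,3)≠ B(0,5)–R(0,6)≠ B(0,5)–B(1,5)= B(0,5)–B(1,6)= B(0,5)–B(1,4)= R(0,6)–B(1,6)≠ R(0,6)–B(1,5)≠  → 7/20 unlike.
Row 1: R(1,0)–B(1,1)≠ R(1,0)–B(2,0)≠ B(1,1)–B(1,2)= B(1,1)–R(2,2)≠ B(1,1)–B(2,0)= B(1,2)–R(1,3)≠ B(1,2)–R(2,2)≠ B(1,2)–R(2,3)≠ R(1,3)–B(1,4)≠ R(1,3)–R(2,3)= R(1,3)–R(2,4)= R(1,3)–R(2,2)= B(1,4)–B(1,5)= B(1,4)–R(2,4)≠ B(1,4)–R(2,3)≠ B(1,5)–B(1,6)= B(1,5)–B(2,6)= B(1,5)–R(2,4)≠ B(1,6)–B(2,6)=  → 10/19 unlike.
Row 2: R(2,2)–R(2,3)= R(2,2)–B(3,2)≠ R(2,2)–B(3,3)≠ R(2,3)–R(2,4)= R(2,3)–B(3,3)≠ R(2,3)–B(3,4)≠ R(2,3)–B(3,2)≠ R(2,4)–B(3,4)≠ R(2,4)–B(3,5)≠ R(2,4)–B(3,3)≠ B(2,6)–B(3,6)= B(2,6)–B(3,5)=  → 8/12 unlike.
Row 3: B(3,2)–B(3,3)= B(3,3)–B(3,4)= B(3,4)–B(3,5)= B(3,5)–B(3,6)=  → 0/4 unlike.
Total adjacent occupied pairs: 55; unlike-type pairs: 25.
25/55 reduces to 5/11.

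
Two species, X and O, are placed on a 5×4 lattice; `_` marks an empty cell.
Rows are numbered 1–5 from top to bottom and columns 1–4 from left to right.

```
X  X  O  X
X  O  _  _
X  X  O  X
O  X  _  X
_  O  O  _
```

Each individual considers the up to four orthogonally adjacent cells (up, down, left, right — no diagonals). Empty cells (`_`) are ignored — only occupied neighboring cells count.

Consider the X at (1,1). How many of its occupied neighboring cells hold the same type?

Occupied neighbors of (1,1): (2,1)=X, (1,2)=X.
Same type (X): 2 of 2.

2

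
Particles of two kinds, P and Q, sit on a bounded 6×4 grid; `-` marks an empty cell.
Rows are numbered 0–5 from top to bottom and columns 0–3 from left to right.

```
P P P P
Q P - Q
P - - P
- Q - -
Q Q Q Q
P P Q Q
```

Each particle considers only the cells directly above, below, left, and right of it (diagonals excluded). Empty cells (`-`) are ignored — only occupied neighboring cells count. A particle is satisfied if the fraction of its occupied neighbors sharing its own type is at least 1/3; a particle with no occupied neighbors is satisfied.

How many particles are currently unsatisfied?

4

(0,0)P 1/2 satisfied
(0,1)P 3/3 satisfied
(0,2)P 2/2 satisfied
(0,3)P 1/2 satisfied
(1,0)Q 0/3 not
(1,1)P 1/2 satisfied
(1,3)Q 0/2 not
(2,0)P 0/1 not
(2,3)P 0/1 not
(3,1)Q 1/1 satisfied
(4,0)Q 1/2 satisfied
(4,1)Q 3/4 satisfied
(4,2)Q 3/3 satisfied
(4,3)Q 2/2 satisfied
(5,0)P 1/2 satisfied
(5,1)P 1/3 satisfied
(5,2)Q 2/3 satisfied
(5,3)Q 2/2 satisfied
Unsatisfied: (1,0), (1,3), (2,0), (2,3) — 4 in total.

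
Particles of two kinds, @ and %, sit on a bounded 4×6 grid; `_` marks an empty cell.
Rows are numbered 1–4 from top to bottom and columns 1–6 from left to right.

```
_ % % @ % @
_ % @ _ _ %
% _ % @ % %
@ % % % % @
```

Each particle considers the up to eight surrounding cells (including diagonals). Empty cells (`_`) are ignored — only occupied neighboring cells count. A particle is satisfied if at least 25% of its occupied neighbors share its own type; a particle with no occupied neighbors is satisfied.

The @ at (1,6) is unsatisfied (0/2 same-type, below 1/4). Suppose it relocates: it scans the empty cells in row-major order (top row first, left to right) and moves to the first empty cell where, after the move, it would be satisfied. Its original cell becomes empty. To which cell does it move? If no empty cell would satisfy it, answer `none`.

Vacating (1,6). Empty cells in order:
  (1,1): 0/2 same-type → still unsatisfied.
  (2,1): 0/3 same-type → still unsatisfied.
  (2,4): 3/7 same-type → satisfied — stop here.

(2,4)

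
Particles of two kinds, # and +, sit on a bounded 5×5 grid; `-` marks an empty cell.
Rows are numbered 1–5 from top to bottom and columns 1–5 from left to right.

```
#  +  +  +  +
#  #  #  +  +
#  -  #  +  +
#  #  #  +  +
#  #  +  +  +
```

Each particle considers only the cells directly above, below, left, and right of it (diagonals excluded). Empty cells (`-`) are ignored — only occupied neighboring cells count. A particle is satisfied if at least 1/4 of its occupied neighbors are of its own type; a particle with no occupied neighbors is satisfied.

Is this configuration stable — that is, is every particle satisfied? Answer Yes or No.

Yes

Row 1: (1,1)# 1/2 ✓ · (1,2)+ 1/3 ✓ · (1,3)+ 2/3 ✓ · (1,4)+ 3/3 ✓ · (1,5)+ 2/2 ✓
Row 2: (2,1)# 3/3 ✓ · (2,2)# 2/3 ✓ · (2,3)# 2/4 ✓ · (2,4)+ 3/4 ✓ · (2,5)+ 3/3 ✓
Row 3: (3,1)# 2/2 ✓ · (3,3)# 2/3 ✓ · (3,4)+ 3/4 ✓ · (3,5)+ 3/3 ✓
Row 4: (4,1)# 3/3 ✓ · (4,2)# 3/3 ✓ · (4,3)# 2/4 ✓ · (4,4)+ 3/4 ✓ · (4,5)+ 3/3 ✓
Row 5: (5,1)# 2/2 ✓ · (5,2)# 2/3 ✓ · (5,3)+ 1/3 ✓ · (5,4)+ 3/3 ✓ · (5,5)+ 2/2 ✓
All meet the threshold, so the configuration is stable.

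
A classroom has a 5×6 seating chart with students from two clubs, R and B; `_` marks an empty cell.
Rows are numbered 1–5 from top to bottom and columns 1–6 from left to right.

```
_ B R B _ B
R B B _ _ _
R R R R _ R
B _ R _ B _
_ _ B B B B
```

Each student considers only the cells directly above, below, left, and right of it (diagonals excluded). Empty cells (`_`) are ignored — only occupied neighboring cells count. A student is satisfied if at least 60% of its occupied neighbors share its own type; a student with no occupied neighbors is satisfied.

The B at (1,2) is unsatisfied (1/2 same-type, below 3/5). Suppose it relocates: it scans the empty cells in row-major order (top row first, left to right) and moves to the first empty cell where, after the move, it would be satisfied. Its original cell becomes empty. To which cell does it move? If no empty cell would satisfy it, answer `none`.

(1,5)

Vacating (1,2). Empty cells in order:
  (1,1): 0/1 same-type → still unsatisfied.
  (1,5): 2/2 same-type → satisfied — stop here.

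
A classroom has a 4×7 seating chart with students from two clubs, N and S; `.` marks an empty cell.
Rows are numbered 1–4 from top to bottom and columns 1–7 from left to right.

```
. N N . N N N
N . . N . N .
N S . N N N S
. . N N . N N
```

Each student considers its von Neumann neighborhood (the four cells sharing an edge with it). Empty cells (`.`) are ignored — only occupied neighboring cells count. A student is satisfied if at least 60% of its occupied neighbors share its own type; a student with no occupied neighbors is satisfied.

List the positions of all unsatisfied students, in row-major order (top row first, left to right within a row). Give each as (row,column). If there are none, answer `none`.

(3,1), (3,2), (3,7), (4,7)

Row 1: (1,2)N 1/1 ok · (1,3)N 1/1 ok · (1,5)N 1/1 ok · (1,6)N 3/3 ok · (1,7)N 1/1 ok
Row 2: (2,1)N 1/1 ok · (2,4)N 1/1 ok · (2,6)N 2/2 ok
Row 3: (3,1)N 1/2 unhappy · (3,2)S 0/1 unhappy · (3,4)N 3/3 ok · (3,5)N 2/2 ok · (3,6)N 3/4 ok · (3,7)S 0/2 unhappy
Row 4: (4,3)N 1/1 ok · (4,4)N 2/2 ok · (4,6)N 2/2 ok · (4,7)N 1/2 unhappy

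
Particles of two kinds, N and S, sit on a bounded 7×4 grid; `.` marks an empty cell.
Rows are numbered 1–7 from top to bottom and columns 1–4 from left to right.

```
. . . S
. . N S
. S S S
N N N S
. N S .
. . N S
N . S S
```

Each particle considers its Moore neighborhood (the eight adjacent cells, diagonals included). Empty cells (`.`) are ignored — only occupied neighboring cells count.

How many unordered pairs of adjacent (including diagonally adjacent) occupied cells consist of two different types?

Scan each occupied cell's neighbors to the right and below (and the two forward diagonals) so each pair is counted once.
From row 1: 1 unlike of 2 pairs (running 1/2).
From row 2: 4 unlike of 6 pairs (running 5/8).
From row 3: 6 unlike of 10 pairs (running 11/18).
From row 4: 3 unlike of 9 pairs (running 14/27).
From row 5: 2 unlike of 4 pairs (running 16/31).
From row 6: 3 unlike of 5 pairs (running 19/36).
From row 7: 0 unlike of 1 pairs (running 19/37).
Total adjacent occupied pairs: 37; unlike-type pairs: 19.

19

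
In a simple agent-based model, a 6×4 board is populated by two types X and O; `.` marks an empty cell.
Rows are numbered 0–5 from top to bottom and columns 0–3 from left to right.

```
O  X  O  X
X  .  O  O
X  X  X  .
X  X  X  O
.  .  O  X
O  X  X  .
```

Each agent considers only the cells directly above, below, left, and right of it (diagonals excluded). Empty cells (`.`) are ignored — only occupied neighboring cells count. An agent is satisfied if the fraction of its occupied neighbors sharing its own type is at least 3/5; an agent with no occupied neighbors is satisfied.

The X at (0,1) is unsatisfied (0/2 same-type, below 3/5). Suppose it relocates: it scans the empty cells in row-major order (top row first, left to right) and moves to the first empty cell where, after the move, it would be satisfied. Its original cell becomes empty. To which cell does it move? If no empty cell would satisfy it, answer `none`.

Vacating (0,1). Empty cells in order:
  (1,1): 2/3 same-type → satisfied — stop here.

(1,1)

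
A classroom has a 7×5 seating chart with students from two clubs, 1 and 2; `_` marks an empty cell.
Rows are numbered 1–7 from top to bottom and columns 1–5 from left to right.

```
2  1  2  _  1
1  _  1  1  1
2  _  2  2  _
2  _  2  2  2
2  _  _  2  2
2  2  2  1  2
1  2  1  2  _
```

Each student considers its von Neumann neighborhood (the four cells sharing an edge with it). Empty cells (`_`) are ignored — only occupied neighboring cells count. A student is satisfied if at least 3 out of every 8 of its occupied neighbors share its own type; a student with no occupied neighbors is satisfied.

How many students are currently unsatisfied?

(1,1)2 0/2 not
(1,2)1 0/2 not
(1,3)2 0/2 not
(1,5)1 1/1 satisfied
(2,1)1 0/2 not
(2,3)1 1/3 not
(2,4)1 2/3 satisfied
(2,5)1 2/2 satisfied
(3,1)2 1/2 satisfied
(3,3)2 2/3 satisfied
(3,4)2 2/3 satisfied
(4,1)2 2/2 satisfied
(4,3)2 2/2 satisfied
(4,4)2 4/4 satisfied
(4,5)2 2/2 satisfied
(5,1)2 2/2 satisfied
(5,4)2 2/3 satisfied
(5,5)2 3/3 satisfied
(6,1)2 2/3 satisfied
(6,2)2 3/3 satisfied
(6,3)2 1/3 not
(6,4)1 0/4 not
(6,5)2 1/2 satisfied
(7,1)1 0/2 not
(7,2)2 1/3 not
(7,3)1 0/3 not
(7,4)2 0/2 not
Unsatisfied: (1,1), (1,2), (1,3), (2,1), (2,3), (6,3), (6,4), (7,1), (7,2), (7,3), (7,4) — 11 in total.

11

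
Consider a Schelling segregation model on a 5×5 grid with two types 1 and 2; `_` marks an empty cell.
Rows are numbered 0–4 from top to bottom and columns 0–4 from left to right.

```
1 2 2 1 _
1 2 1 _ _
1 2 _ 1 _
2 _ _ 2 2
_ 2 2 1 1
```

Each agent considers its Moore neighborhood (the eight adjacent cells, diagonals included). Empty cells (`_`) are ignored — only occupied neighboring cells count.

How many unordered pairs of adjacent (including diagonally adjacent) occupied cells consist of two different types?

Scan each occupied cell's neighbors to the right and below (and the two forward diagonals) so each pair is counted once.
From row 0: 6 unlike of 11 pairs (running 6/11).
From row 1: 5 unlike of 8 pairs (running 11/19).
From row 2: 4 unlike of 5 pairs (running 15/24).
From row 3: 4 unlike of 7 pairs (running 19/31).
From row 4: 1 unlike of 3 pairs (running 20/34).
Total adjacent occupied pairs: 34; unlike-type pairs: 20.

20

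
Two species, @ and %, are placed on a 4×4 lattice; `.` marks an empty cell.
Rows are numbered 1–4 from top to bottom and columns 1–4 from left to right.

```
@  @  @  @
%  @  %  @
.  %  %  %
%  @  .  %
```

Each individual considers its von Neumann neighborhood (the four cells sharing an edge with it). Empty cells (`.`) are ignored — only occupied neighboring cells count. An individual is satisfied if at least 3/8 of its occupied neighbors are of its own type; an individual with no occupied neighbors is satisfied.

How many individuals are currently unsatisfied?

7

Row 1: (1,1)@ 1/2 satisfied · (1,2)@ 3/3 satisfied · (1,3)@ 2/3 satisfied · (1,4)@ 2/2 satisfied
Row 2: (2,1)% 0/2 not · (2,2)@ 1/4 not · (2,3)% 1/4 not · (2,4)@ 1/3 not
Row 3: (3,2)% 1/3 not · (3,3)% 3/3 satisfied · (3,4)% 2/3 satisfied
Row 4: (4,1)% 0/1 not · (4,2)@ 0/2 not · (4,4)% 1/1 satisfied
Unsatisfied: (2,1), (2,2), (2,3), (2,4), (3,2), (4,1), (4,2) — 7 in total.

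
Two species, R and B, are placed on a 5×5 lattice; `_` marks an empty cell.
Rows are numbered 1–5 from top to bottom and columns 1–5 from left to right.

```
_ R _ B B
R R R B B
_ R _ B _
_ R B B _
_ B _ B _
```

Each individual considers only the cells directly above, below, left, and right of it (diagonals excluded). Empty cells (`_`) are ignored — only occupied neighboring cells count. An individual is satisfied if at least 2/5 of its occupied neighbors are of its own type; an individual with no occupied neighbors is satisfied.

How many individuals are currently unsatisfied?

2

Row 1: (1,2)R 1/1 ✓ · (1,4)B 2/2 ✓ · (1,5)B 2/2 ✓
Row 2: (2,1)R 1/1 ✓ · (2,2)R 4/4 ✓ · (2,3)R 1/2 ✓ · (2,4)B 3/4 ✓ · (2,5)B 2/2 ✓
Row 3: (3,2)R 2/2 ✓ · (3,4)B 2/2 ✓
Row 4: (4,2)R 1/3 ✗ · (4,3)B 1/2 ✓ · (4,4)B 3/3 ✓
Row 5: (5,2)B 0/1 ✗ · (5,4)B 1/1 ✓
Unsatisfied: (4,2), (5,2) — 2 in total.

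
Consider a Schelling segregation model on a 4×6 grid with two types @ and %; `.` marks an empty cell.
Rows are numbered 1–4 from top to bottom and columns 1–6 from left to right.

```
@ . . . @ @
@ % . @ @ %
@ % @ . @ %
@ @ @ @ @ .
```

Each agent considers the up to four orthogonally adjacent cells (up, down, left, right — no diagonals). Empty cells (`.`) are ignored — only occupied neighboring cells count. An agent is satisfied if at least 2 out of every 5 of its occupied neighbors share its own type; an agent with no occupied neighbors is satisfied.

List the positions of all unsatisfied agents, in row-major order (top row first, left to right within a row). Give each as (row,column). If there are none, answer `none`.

Row 1: (1,1)@ 1/1 ok · (1,5)@ 2/2 ok · (1,6)@ 1/2 ok
Row 2: (2,1)@ 2/3 ok · (2,2)% 1/2 ok · (2,4)@ 1/1 ok · (2,5)@ 3/4 ok · (2,6)% 1/3 unhappy
Row 3: (3,1)@ 2/3 ok · (3,2)% 1/4 unhappy · (3,3)@ 1/2 ok · (3,5)@ 2/3 ok · (3,6)% 1/2 ok
Row 4: (4,1)@ 2/2 ok · (4,2)@ 2/3 ok · (4,3)@ 3/3 ok · (4,4)@ 2/2 ok · (4,5)@ 2/2 ok

(2,6), (3,2)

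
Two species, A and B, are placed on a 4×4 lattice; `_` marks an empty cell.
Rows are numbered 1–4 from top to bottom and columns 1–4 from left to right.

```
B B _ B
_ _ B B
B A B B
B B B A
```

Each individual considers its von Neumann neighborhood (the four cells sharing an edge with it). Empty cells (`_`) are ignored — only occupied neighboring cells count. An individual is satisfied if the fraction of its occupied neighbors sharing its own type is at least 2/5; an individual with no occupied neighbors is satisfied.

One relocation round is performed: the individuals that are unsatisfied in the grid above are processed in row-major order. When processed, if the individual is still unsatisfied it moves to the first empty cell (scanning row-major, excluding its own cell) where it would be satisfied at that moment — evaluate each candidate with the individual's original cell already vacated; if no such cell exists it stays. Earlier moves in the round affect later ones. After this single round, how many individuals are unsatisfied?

Initially unsatisfied (in order): (3,2), (4,4).
  (3,2): no empty cell satisfies it; stays.
  (4,4): no empty cell satisfies it; stays.
Resulting grid:
B B _ B
_ _ B B
B A B B
B B B A
Unsatisfied now: (3,2), (4,4).

2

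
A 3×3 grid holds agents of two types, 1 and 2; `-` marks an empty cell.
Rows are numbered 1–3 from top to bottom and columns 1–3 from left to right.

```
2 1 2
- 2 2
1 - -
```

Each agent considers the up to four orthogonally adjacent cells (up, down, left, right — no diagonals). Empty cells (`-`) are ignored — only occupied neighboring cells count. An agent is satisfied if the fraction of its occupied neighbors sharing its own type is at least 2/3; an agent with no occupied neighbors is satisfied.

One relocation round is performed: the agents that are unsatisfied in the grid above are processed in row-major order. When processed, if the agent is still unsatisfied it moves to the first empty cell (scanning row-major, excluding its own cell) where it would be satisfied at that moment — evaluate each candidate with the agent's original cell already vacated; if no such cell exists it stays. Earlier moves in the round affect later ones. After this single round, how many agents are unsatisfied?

Initially unsatisfied (in order): (1,1), (1,2), (1,3), (2,2).
  (1,1) → (3,3).
  (1,2) → (1,1).
  (1,3): now satisfied by earlier moves; stays.
  (2,2): now satisfied by earlier moves; stays.
Resulting grid:
1 - 2
- 2 2
1 - 2
All satisfied now.

0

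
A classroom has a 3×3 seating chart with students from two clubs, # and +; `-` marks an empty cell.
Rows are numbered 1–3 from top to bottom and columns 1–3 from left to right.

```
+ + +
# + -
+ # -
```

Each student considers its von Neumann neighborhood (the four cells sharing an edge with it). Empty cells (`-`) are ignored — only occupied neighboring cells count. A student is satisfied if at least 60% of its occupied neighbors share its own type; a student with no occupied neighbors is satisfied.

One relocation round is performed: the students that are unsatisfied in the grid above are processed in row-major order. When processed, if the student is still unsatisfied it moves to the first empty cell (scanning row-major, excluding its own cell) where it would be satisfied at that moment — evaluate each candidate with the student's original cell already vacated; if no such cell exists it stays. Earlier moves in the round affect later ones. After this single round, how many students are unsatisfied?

Initially unsatisfied (in order): (1,1), (2,1), (2,2), (3,1), (3,2).
  (1,1) → (2,3).
  (2,1): no empty cell satisfies it; stays.
  (2,2): no empty cell satisfies it; stays.
  (3,1): no empty cell satisfies it; stays.
  (3,2): no empty cell satisfies it; stays.
Resulting grid:
- + +
# + +
+ # -
Unsatisfied now: (2,1), (2,2), (3,1), (3,2).

4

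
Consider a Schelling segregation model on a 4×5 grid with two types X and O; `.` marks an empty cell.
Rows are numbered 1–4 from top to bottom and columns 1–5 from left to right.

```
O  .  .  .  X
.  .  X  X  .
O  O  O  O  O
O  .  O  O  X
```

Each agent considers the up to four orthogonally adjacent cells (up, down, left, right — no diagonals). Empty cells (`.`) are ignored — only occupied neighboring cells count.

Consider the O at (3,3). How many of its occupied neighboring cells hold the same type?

Occupied neighbors of (3,3): (2,3)=X, (4,3)=O, (3,2)=O, (3,4)=O.
Same type (O): 3 of 4.

3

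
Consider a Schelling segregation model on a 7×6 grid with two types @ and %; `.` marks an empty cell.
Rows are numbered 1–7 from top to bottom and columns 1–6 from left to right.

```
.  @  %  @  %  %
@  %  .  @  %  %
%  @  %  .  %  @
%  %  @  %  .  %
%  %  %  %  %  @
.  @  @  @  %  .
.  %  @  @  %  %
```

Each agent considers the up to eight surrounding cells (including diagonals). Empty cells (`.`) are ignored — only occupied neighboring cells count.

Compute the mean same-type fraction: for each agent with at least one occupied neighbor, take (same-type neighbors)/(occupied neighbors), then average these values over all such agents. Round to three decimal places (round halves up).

Row 1: (1,2)@ 1/3 · (1,3)% 1/4 · (1,4)@ 1/4 · (1,5)% 3/5 · (1,6)% 3/3
Row 2: (2,1)@ 2/4 · (2,2)% 3/6 · (2,4)@ 1/6 · (2,5)% 4/7 · (2,6)% 4/5
Row 3: (3,1)% 3/5 · (3,2)@ 2/7 · (3,3)% 3/6 · (3,5)% 4/6 · (3,6)@ 0/4
Row 4: (4,1)% 4/5 · (4,2)% 6/8 · (4,3)@ 1/7 · (4,4)% 5/6 · (4,6)% 2/4
Row 5: (5,1)% 3/4 · (5,2)% 4/7 · (5,3)% 4/8 · (5,4)% 4/7 · (5,5)% 4/6 · (5,6)@ 0/3
Row 6: (6,2)@ 2/6 · (6,3)@ 4/8 · (6,4)@ 3/8 · (6,5)% 4/7
Row 7: (7,2)% 0/3 · (7,3)@ 4/5 · (7,4)@ 3/5 · (7,5)% 2/4 · (7,6)% 2/2
Sum over 35 agents: 1/3 + 1/4 + 1/4 + 3/5 + 3/3 + 2/4 + 3/6 + 1/6 + 4/7 + 4/5 + 3/5 + 2/7 + 3/6 + 4/6 + 0/4 + 4/5 + 6/8 + 1/7 + 5/6 + 2/4 + 3/4 + 4/7 + 4/8 + 4/7 + 4/6 + 0/3 + 2/6 + 4/8 + 3/8 + 4/7 + 0/3 + 4/5 + 3/5 + 2/4 + 2/2 = 4981/280; mean = 4981/280 ÷ 35 = 4981/9800 = 0.508265… → 0.508.

0.508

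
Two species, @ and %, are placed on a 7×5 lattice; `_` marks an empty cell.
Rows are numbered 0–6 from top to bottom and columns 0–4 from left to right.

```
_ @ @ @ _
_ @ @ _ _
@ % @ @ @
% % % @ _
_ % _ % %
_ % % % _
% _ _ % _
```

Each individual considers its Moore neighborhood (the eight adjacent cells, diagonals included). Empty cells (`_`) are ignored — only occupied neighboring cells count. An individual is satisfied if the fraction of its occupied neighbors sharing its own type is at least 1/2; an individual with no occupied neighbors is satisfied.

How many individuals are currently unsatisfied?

(0,1)@ 3/3 ✓
(0,2)@ 4/4 ✓
(0,3)@ 2/2 ✓
(1,1)@ 5/6 ✓
(1,2)@ 6/7 ✓
(2,0)@ 1/4 ✗
(2,1)% 3/7 ✗
(2,2)@ 4/7 ✓
(2,3)@ 4/5 ✓
(2,4)@ 2/2 ✓
(3,0)% 3/4 ✓
(3,1)% 4/6 ✓
(3,2)% 4/7 ✓
(3,3)@ 3/6 ✓
(4,1)% 5/5 ✓
(4,3)% 4/5 ✓
(4,4)% 2/3 ✓
(5,1)% 3/3 ✓
(5,2)% 5/5 ✓
(5,3)% 4/4 ✓
(6,0)% 1/1 ✓
(6,3)% 2/2 ✓
Unsatisfied: (2,0), (2,1) — 2 in total.

2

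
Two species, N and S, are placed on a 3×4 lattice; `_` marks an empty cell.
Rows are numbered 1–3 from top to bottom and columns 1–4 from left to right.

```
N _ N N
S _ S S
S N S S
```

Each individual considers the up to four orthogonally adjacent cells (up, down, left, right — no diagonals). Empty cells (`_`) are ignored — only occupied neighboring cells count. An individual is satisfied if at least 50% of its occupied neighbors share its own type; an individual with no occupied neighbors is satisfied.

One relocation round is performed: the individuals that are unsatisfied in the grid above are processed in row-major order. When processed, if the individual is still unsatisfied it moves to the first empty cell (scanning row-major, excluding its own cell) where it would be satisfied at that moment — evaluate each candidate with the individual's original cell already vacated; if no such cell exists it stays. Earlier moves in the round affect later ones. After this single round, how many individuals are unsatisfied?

Initially unsatisfied (in order): (1,1), (3,2).
  (1,1) → (1,2).
  (3,2) → (1,1).
Resulting grid:
N N N N
S _ S S
S _ S S
All satisfied now.

0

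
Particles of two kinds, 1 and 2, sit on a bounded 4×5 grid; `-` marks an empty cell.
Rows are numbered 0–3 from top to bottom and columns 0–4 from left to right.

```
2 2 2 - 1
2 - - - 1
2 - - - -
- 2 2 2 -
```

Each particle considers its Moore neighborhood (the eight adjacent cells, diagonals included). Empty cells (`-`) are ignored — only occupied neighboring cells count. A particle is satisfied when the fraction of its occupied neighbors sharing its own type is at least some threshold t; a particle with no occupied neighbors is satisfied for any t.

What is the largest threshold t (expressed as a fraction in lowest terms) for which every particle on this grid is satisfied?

1/1

Row 0: (0,0)2 2/2 · (0,1)2 3/3 · (0,2)2 1/1 · (0,4)1 1/1
Row 1: (1,0)2 3/3 · (1,4)1 1/1
Row 2: (2,0)2 2/2
Row 3: (3,1)2 2/2 · (3,2)2 2/2 · (3,3)2 1/1
The smallest same-type fraction is 2/2 at (0,0), which reduces to 1/1. Any threshold above that leaves this particle unsatisfied.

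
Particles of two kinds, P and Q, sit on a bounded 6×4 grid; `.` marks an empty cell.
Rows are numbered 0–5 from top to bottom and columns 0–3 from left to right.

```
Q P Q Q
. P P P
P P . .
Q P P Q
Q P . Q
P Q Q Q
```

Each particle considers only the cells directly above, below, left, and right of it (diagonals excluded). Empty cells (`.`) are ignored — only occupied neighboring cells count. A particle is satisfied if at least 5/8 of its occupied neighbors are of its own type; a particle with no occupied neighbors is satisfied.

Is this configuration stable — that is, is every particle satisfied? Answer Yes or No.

Row 0: (0,0)Q 0/1 not · (0,1)P 1/3 not · (0,2)Q 1/3 not · (0,3)Q 1/2 not
Row 1: (1,1)P 3/3 satisfied · (1,2)P 2/3 satisfied · (1,3)P 1/2 not
Row 2: (2,0)P 1/2 not · (2,1)P 3/3 satisfied
Row 3: (3,0)Q 1/3 not · (3,1)P 3/4 satisfied · (3,2)P 1/2 not · (3,3)Q 1/2 not
Row 4: (4,0)Q 1/3 not · (4,1)P 1/3 not · (4,3)Q 2/2 satisfied
Row 5: (5,0)P 0/2 not · (5,1)Q 1/3 not · (5,2)Q 2/2 satisfied · (5,3)Q 2/2 satisfied
For instance (0,0) has only 0/1 same-type neighbors, below 5/8.

No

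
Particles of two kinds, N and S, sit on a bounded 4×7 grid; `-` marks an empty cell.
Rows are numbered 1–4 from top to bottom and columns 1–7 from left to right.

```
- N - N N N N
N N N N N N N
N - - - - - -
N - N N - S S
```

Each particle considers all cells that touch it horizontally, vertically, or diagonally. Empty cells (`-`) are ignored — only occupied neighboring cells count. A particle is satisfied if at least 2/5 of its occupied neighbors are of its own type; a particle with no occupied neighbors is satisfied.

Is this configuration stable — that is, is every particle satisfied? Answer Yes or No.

(1,2)N 3/3 ✓
(1,4)N 4/4 ✓
(1,5)N 5/5 ✓
(1,6)N 5/5 ✓
(1,7)N 3/3 ✓
(2,1)N 3/3 ✓
(2,2)N 4/4 ✓
(2,3)N 4/4 ✓
(2,4)N 4/4 ✓
(2,5)N 5/5 ✓
(2,6)N 5/5 ✓
(2,7)N 3/3 ✓
(3,1)N 3/3 ✓
(4,1)N 1/1 ✓
(4,3)N 1/1 ✓
(4,4)N 1/1 ✓
(4,6)S 1/1 ✓
(4,7)S 1/1 ✓
All meet the threshold, so the configuration is stable.

Yes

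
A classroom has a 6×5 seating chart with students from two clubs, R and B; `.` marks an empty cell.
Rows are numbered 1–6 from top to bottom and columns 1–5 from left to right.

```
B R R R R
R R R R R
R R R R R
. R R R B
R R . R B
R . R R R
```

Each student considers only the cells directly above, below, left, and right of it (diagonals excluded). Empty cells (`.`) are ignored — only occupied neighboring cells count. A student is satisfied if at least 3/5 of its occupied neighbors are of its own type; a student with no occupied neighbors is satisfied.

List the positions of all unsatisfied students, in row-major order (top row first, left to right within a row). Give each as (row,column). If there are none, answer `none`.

Row 1: (1,1)B 0/2 ✗ · (1,2)R 2/3 ✓ · (1,3)R 3/3 ✓ · (1,4)R 3/3 ✓ · (1,5)R 2/2 ✓
Row 2: (2,1)R 2/3 ✓ · (2,2)R 4/4 ✓ · (2,3)R 4/4 ✓ · (2,4)R 4/4 ✓ · (2,5)R 3/3 ✓
Row 3: (3,1)R 2/2 ✓ · (3,2)R 4/4 ✓ · (3,3)R 4/4 ✓ · (3,4)R 4/4 ✓ · (3,5)R 2/3 ✓
Row 4: (4,2)R 3/3 ✓ · (4,3)R 3/3 ✓ · (4,4)R 3/4 ✓ · (4,5)B 1/3 ✗
Row 5: (5,1)R 2/2 ✓ · (5,2)R 2/2 ✓ · (5,4)R 2/3 ✓ · (5,5)B 1/3 ✗
Row 6: (6,1)R 1/1 ✓ · (6,3)R 1/1 ✓ · (6,4)R 3/3 ✓ · (6,5)R 1/2 ✗

(1,1), (4,5), (5,5), (6,5)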